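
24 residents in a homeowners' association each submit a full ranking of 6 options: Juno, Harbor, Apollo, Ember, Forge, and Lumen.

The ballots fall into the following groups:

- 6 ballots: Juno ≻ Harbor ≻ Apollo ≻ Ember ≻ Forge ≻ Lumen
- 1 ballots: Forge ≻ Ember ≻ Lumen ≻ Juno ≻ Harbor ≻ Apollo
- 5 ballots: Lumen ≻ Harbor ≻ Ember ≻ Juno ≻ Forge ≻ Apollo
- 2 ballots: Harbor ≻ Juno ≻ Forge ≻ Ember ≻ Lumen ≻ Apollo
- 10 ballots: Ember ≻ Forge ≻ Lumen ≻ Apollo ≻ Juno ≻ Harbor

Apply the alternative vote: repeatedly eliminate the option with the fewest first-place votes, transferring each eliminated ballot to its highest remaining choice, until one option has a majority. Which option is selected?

Round 1: Ember 10, Juno 6, Lumen 5, Harbor 2, Forge 1, Apollo 0. Apollo has the fewest and is eliminated.
Round 2: Ember 10, Juno 6, Lumen 5, Harbor 2, Forge 1. Forge has the fewest and is eliminated.
Round 3: Ember 11, Juno 6, Lumen 5, Harbor 2. Harbor has the fewest and is eliminated.
Round 4: Ember 11, Juno 8, Lumen 5. Lumen has the fewest and is eliminated.
Round 5: Ember 16, Juno 8. Ember has a majority.

Ember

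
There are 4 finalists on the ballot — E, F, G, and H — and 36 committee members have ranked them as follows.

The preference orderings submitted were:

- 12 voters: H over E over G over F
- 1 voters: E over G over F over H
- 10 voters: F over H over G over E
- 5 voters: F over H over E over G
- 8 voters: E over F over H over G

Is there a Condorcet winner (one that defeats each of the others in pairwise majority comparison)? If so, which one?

Head-to-head results (36 voters total):
E vs F: E wins 21–15.
E vs G: E wins 26–10.
E vs H: H wins 27–9.
F vs G: F wins 23–13.
F vs H: F wins 24–12.
G vs H: H wins 35–1.
No candidate beats all others: E beats F beats H beats E, a majority cycle.

No Condorcet winner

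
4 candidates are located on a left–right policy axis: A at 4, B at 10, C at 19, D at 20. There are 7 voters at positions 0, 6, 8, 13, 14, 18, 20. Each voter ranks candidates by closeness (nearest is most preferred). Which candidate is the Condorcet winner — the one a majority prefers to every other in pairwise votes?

B

With single-peaked preferences on a line, the Condorcet winner is the candidate closest to the median voter.
The median voter (position 13) is closest to B at 10.
Check: B vs D — voters closer to B: 5 of 7.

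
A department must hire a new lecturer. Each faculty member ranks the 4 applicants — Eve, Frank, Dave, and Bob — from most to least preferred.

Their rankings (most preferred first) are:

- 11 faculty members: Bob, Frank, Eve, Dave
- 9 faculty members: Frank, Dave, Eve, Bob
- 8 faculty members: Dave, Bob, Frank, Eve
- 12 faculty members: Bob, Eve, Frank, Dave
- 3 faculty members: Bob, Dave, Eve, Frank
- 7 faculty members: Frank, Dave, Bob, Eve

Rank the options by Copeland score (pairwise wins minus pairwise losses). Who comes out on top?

Pairwise results:
  Eve vs Frank: Frank wins 35–15.
  Eve vs Dave: Dave wins 27–23.
  Eve vs Bob: Bob wins 41–9.
  Frank vs Dave: Frank wins 39–11.
  Frank vs Bob: Bob wins 34–16.
  Dave vs Bob: Bob wins 26–24.
Copeland scores (wins − losses):
  Eve: 0 − 3 = -3
  Frank: 2 − 1 = 1
  Dave: 1 − 2 = -1
  Bob: 3 − 0 = 3
Bob has the best Copeland score.

Bob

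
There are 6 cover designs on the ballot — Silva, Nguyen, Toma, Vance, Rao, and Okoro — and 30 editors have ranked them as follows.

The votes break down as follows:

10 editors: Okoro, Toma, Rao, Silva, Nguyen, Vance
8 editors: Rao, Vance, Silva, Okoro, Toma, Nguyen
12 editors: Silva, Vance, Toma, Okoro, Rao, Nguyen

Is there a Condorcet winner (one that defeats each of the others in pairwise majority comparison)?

Head-to-head results (30 voters total):
Silva vs Nguyen: Silva wins 30–0.
Silva vs Toma: Silva wins 20–10.
Silva vs Vance: Silva wins 22–8.
Silva vs Rao: Rao wins 18–12.
Silva vs Okoro: Silva wins 20–10.
Nguyen vs Toma: Toma wins 30–0.
Nguyen vs Vance: Vance wins 20–10.
Nguyen vs Rao: Rao wins 30–0.
Nguyen vs Okoro: Okoro wins 30–0.
Toma vs Vance: Vance wins 20–10.
Toma vs Rao: Toma wins 22–8.
Toma vs Okoro: Okoro wins 18–12.
Vance vs Rao: Rao wins 18–12.
Vance vs Okoro: Vance wins 20–10.
Rao vs Okoro: Okoro wins 22–8.
No candidate beats all others: Silva beats Toma beats Rao beats Silva, a majority cycle.

No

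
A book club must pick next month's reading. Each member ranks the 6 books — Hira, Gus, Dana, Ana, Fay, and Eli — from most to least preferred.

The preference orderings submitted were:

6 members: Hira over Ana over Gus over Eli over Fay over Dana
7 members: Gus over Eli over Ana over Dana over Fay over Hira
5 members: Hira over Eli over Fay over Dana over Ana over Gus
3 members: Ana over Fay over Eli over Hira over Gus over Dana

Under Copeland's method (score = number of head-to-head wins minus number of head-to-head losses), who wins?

Pairwise results:
  Hira vs Gus: Hira wins 14–7.
  Hira vs Dana: Hira wins 14–7.
  Hira vs Ana: Hira wins 11–10.
  Hira vs Fay: Hira wins 11–10.
  Hira vs Eli: Hira wins 11–10.
  Gus vs Dana: Gus wins 16–5.
  Gus vs Ana: Ana wins 14–7.
  Gus vs Fay: Gus wins 13–8.
  Gus vs Eli: Gus wins 13–8.
  Dana vs Ana: Ana wins 16–5.
  Dana vs Fay: Fay wins 14–7.
  Dana vs Eli: Eli wins 21–0.
  Ana vs Fay: Ana wins 16–5.
  Ana vs Eli: Eli wins 12–9.
  Fay vs Eli: Eli wins 18–3.
Copeland scores (wins − losses):
  Hira: 5 − 0 = 5
  Gus: 3 − 2 = 1
  Dana: 0 − 5 = -5
  Ana: 3 − 2 = 1
  Fay: 1 − 4 = -3
  Eli: 3 − 2 = 1
Hira has the best Copeland score.

Hira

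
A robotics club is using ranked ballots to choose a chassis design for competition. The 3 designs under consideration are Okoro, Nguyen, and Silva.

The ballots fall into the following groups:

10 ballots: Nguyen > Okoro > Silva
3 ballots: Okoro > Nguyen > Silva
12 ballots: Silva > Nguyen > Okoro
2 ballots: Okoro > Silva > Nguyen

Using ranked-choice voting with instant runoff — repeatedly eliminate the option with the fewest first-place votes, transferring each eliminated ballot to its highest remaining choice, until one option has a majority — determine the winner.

Silva

Round 1: Silva 12, Nguyen 10, Okoro 5. Okoro has the fewest and is eliminated.
Round 2: Silva 14, Nguyen 13. Silva has a majority.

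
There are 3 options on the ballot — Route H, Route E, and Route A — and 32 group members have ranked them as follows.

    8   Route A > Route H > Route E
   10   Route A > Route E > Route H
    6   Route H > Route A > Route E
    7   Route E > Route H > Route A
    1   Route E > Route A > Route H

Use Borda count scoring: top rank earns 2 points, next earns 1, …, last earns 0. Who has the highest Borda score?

Borda scores:
  Route H: 8·1 + 10·0 + 6·2 + 7·1 + 0 = 27
  Route E: 8·0 + 10·1 + 6·0 + 7·2 + 2 = 26
  Route A: 8·2 + 10·2 + 6·1 + 7·0 + 1 = 43
Route A has the highest total.

Route A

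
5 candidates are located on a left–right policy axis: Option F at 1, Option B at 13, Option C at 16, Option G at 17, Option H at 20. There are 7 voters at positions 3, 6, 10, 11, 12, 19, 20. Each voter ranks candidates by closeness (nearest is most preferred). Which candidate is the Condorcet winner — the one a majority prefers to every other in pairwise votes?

With single-peaked preferences on a line, the Condorcet winner is the candidate closest to the median voter.
The median voter (position 11) is closest to Option B at 13.
Check: Option B vs Option H — voters closer to Option B: 5 of 7.

Option B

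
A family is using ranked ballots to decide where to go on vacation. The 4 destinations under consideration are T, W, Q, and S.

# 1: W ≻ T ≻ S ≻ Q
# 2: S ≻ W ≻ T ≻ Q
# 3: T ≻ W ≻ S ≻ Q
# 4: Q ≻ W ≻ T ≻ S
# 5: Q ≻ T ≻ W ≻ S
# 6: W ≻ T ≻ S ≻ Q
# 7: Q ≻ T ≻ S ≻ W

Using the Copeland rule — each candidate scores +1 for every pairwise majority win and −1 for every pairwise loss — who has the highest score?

W

Pairwise results:
  T vs W: W wins 4–3.
  T vs Q: T wins 4–3.
  T vs S: T wins 6–1.
  W vs Q: W wins 4–3.
  W vs S: W wins 5–2.
  Q vs S: S wins 4–3.
Copeland scores (wins − losses):
  T: 2 − 1 = 1
  W: 3 − 0 = 3
  Q: 0 − 3 = -3
  S: 1 − 2 = -1
W has the best Copeland score.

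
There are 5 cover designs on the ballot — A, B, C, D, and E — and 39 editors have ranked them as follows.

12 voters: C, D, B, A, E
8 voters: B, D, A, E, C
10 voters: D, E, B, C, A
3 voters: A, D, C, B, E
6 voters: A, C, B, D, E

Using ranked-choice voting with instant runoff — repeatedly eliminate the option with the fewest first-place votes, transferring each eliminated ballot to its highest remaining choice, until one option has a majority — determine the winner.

Round 1: C 12, D 10, A 9, B 8, E 0. E has the fewest and is eliminated.
Round 2: C 12, D 10, A 9, B 8. B has the fewest and is eliminated.
Round 3: D 18, C 12, A 9. A has the fewest and is eliminated.
Round 4: D 21, C 18. D has a majority.

D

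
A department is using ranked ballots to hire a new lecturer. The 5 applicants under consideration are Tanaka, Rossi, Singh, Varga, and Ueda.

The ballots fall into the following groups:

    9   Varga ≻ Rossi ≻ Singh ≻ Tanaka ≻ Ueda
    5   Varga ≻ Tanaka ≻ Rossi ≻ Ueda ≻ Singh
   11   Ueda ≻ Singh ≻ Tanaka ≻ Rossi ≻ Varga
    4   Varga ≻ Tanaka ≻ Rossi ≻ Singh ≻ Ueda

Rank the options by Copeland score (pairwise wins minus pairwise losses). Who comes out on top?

Pairwise results:
  Tanaka vs Rossi: Tanaka wins 20–9.
  Tanaka vs Singh: Singh wins 20–9.
  Tanaka vs Varga: Varga wins 18–11.
  Tanaka vs Ueda: Tanaka wins 18–11.
  Rossi vs Singh: Rossi wins 18–11.
  Rossi vs Varga: Varga wins 18–11.
  Rossi vs Ueda: Rossi wins 18–11.
  Singh vs Varga: Varga wins 18–11.
  Singh vs Ueda: Ueda wins 16–13.
  Varga vs Ueda: Varga wins 18–11.
Copeland scores (wins − losses):
  Tanaka: 2 − 2 = 0
  Rossi: 2 − 2 = 0
  Singh: 1 − 3 = -2
  Varga: 4 − 0 = 4
  Ueda: 1 − 3 = -2
Varga has the best Copeland score.

Varga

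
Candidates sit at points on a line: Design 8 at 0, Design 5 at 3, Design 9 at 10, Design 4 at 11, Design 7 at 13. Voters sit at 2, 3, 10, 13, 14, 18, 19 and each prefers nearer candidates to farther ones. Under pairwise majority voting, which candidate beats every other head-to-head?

Design 7

With single-peaked preferences on a line, the Condorcet winner is the candidate closest to the median voter.
The median voter (position 13) is closest to Design 7 at 13.
Check: Design 7 vs Design 8 — voters closer to Design 7: 5 of 7.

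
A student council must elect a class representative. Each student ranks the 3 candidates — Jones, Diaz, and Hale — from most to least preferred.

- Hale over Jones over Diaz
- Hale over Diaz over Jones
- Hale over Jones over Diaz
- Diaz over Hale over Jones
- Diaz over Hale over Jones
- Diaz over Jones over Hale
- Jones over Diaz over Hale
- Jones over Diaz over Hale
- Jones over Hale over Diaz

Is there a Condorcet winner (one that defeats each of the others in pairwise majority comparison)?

Head-to-head results (9 voters total):
Jones vs Diaz: Jones wins 5–4.
Jones vs Hale: Hale wins 5–4.
Diaz vs Hale: Diaz wins 5–4.
No candidate beats all others: Jones beats Diaz beats Hale beats Jones, a majority cycle.

No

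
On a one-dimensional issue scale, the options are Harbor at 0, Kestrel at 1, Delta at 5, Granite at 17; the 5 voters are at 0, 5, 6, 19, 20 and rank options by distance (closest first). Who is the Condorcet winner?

With single-peaked preferences on a line, the Condorcet winner is the candidate closest to the median voter.
The median voter (position 6) is closest to Delta at 5.
Check: Delta vs Harbor — voters closer to Delta: 4 of 5.

Delta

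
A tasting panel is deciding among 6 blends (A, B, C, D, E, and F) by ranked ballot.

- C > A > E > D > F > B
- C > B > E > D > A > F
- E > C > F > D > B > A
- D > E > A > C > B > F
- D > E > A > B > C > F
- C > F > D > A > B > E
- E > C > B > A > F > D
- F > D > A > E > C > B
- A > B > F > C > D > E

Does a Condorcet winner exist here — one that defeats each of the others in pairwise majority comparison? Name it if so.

Head-to-head results (9 voters total):
A vs B: A wins 6–3.
A vs C: C wins 5–4.
A vs D: D wins 6–3.
A vs E: E wins 5–4.
A vs F: A wins 6–3.
B vs C: C wins 7–2.
B vs D: D wins 6–3.
B vs E: E wins 6–3.
B vs F: B wins 5–4.
C vs D: C wins 6–3.
C vs E: E wins 5–4.
C vs F: C wins 7–2.
D vs E: D wins 5–4.
D vs F: F wins 5–4.
E vs F: E wins 6–3.
No candidate beats all others: A beats F beats D beats A, a majority cycle.

None — there is no Condorcet winner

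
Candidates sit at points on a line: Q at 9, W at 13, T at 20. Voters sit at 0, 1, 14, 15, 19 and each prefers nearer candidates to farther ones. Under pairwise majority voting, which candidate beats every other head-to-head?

W

With single-peaked preferences on a line, the Condorcet winner is the candidate closest to the median voter.
The median voter (position 14) is closest to W at 13.
Check: W vs T — voters closer to W: 4 of 5.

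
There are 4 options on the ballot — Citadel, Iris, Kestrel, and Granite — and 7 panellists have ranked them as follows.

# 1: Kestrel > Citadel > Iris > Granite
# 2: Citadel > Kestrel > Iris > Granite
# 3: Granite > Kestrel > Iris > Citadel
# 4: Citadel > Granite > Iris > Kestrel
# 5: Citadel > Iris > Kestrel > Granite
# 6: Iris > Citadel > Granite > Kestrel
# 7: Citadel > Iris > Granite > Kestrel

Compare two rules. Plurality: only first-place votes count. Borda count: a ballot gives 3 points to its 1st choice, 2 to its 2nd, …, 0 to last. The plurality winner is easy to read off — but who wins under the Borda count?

Plurality first-place counts: Citadel 4, Iris 1, Kestrel 1, Granite 1 → Citadel.
Borda totals: Citadel 16, Iris 11, Kestrel 8, Granite 7 → Citadel.

Citadel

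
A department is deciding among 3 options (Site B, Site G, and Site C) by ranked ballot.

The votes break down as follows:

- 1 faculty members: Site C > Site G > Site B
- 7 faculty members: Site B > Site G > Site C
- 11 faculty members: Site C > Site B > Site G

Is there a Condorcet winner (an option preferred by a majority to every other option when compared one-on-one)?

Yes

Head-to-head results (19 voters total):
Site B vs Site G: Site B wins 18–1.
Site B vs Site C: Site C wins 12–7.
Site G vs Site C: Site C wins 12–7.
Site C beats each rival — Site B (12–7), Site G (12–7) — so Site C is the Condorcet winner.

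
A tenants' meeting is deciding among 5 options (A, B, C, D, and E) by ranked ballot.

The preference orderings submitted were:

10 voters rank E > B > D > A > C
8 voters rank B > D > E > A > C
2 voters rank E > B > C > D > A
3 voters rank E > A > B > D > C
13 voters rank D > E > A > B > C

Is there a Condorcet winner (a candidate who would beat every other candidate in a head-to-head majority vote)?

Head-to-head results (36 voters total):
A vs B: B wins 20–16.
A vs C: A wins 34–2.
A vs D: D wins 33–3.
A vs E: E wins 36–0.
B vs C: B wins 36–0.
B vs D: B wins 23–13.
B vs E: E wins 28–8.
C vs D: D wins 34–2.
C vs E: E wins 36–0.
D vs E: D wins 21–15.
No candidate beats all others: B beats D beats E beats B, a majority cycle.

No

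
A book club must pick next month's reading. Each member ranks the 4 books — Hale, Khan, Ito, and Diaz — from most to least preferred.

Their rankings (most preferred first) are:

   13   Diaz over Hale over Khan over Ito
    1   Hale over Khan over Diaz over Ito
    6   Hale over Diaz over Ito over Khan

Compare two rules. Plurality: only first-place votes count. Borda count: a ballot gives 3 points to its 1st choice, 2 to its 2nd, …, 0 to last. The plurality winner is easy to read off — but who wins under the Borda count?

Plurality first-place counts: Hale 7, Khan 0, Ito 0, Diaz 13 → Diaz.
Borda totals: Hale 47, Khan 15, Ito 6, Diaz 52 → Diaz.

Diaz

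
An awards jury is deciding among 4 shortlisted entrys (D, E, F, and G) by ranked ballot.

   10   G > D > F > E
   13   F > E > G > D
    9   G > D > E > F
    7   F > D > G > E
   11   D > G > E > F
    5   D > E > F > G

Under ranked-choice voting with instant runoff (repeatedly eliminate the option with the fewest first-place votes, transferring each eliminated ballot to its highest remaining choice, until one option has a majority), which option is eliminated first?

Round 1: F 20, G 19, D 16, E 0. E has the fewest and is eliminated.
Round 2: F 20, G 19, D 16. D has the fewest and is eliminated.
Round 3: G 30, F 25. G has a majority.

E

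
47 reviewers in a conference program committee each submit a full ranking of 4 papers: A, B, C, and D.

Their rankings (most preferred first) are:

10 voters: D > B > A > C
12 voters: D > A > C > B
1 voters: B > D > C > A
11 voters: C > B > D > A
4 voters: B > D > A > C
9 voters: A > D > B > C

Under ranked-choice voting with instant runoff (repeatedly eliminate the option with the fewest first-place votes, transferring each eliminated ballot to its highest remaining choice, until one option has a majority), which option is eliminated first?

Round 1: D 22, C 11, A 9, B 5. B has the fewest and is eliminated.
Round 2: D 27, C 11, A 9. D has a majority.

B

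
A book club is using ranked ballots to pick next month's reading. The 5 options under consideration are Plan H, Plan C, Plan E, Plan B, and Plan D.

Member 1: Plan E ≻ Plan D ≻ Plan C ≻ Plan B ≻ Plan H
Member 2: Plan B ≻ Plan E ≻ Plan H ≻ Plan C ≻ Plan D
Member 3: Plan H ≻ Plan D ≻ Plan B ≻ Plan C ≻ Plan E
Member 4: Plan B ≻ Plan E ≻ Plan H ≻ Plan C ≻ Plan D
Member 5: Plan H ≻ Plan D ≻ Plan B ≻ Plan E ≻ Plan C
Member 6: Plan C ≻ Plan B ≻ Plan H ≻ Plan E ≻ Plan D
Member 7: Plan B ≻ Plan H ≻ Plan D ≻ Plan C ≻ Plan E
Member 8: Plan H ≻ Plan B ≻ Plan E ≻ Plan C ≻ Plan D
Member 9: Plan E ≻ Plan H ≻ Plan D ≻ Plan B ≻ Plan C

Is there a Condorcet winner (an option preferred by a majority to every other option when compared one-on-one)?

Yes

Head-to-head results (9 voters total):
Plan H vs Plan C: Plan H wins 7–2.
Plan H vs Plan E: Plan H wins 5–4.
Plan H vs Plan B: Plan B wins 5–4.
Plan H vs Plan D: Plan H wins 8–1.
Plan C vs Plan E: Plan E wins 6–3.
Plan C vs Plan B: Plan B wins 7–2.
Plan C vs Plan D: Plan D wins 5–4.
Plan E vs Plan B: Plan B wins 7–2.
Plan E vs Plan D: Plan E wins 6–3.
Plan B vs Plan D: Plan B wins 5–4.
Plan B beats each rival — Plan H (5–4), Plan C (7–2), Plan E (7–2), Plan D (5–4) — so Plan B is the Condorcet winner.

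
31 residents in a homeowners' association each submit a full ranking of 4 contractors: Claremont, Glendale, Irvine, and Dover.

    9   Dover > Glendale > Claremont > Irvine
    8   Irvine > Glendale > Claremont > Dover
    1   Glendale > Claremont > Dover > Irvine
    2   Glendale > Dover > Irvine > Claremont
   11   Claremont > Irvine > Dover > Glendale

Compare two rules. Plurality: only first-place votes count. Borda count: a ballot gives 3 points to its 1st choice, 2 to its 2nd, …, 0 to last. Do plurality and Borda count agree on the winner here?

Yes

Plurality first-place counts: Claremont 11, Glendale 3, Irvine 8, Dover 9 → Claremont.
Borda totals: Claremont 52, Glendale 43, Irvine 48, Dover 43 → Claremont.
The two rules agree on Claremont.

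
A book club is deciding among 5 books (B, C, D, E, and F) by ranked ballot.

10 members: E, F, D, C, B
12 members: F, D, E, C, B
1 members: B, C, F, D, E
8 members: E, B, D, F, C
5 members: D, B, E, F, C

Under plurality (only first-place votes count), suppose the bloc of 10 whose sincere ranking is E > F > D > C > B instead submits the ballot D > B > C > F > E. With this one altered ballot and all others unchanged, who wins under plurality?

D

First-place totals with the altered ballot: B 1, C 0, D 15, E 8, F 12.
The switch changes the winner from E to D.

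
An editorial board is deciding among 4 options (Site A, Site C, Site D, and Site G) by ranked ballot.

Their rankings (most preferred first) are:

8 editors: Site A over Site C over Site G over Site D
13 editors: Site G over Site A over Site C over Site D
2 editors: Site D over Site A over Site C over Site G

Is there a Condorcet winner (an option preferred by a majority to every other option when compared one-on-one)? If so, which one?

Site G

Head-to-head results (23 voters total):
Site A vs Site C: Site A wins 23–0.
Site A vs Site D: Site A wins 21–2.
Site A vs Site G: Site G wins 13–10.
Site C vs Site D: Site C wins 21–2.
Site C vs Site G: Site G wins 13–10.
Site D vs Site G: Site G wins 21–2.
Site G beats each rival — Site A (13–10), Site C (13–10), Site D (21–2) — so Site G is the Condorcet winner.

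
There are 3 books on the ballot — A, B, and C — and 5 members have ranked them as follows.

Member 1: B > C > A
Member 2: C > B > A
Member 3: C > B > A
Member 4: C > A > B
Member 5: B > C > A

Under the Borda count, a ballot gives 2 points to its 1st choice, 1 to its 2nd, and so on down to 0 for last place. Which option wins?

C

Borda scores:
  A: 0 + 0 + 0 + 1 + 0 = 1
  B: 2 + 1 + 1 + 0 + 2 = 6
  C: 1 + 2 + 2 + 2 + 1 = 8
C has the highest total.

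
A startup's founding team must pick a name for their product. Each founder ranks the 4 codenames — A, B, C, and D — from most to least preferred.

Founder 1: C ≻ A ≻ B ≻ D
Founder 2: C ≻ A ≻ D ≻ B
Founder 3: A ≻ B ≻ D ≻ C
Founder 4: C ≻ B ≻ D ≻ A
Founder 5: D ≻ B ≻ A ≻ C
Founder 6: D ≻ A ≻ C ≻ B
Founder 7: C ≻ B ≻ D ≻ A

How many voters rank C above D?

Ballots ranking C above D: 4.
Ballots ranking D above C: 3.
So 4 of 7 voters prefer C to D.

4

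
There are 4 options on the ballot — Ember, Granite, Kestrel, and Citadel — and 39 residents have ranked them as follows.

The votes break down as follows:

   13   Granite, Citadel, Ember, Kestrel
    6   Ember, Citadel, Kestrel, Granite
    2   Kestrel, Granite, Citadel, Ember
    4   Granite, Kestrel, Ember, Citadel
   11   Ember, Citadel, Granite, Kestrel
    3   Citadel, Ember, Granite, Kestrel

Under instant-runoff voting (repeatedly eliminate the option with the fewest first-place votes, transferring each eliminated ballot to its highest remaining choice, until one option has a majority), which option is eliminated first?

Kestrel

Round 1: Ember 17, Granite 17, Citadel 3, Kestrel 2. Kestrel has the fewest and is eliminated.
Round 2: Granite 19, Ember 17, Citadel 3. Citadel has the fewest and is eliminated.
Round 3: Ember 20, Granite 19. Ember has a majority.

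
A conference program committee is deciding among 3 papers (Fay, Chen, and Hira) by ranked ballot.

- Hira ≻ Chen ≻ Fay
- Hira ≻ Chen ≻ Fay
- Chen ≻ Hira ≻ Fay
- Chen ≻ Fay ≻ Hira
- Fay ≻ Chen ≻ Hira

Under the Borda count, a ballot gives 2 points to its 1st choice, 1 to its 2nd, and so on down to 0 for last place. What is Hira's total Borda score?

5

Borda scores:
  Fay: 0 + 0 + 0 + 1 + 2 = 3
  Chen: 1 + 1 + 2 + 2 + 1 = 7
  Hira: 2 + 2 + 1 + 0 + 0 = 5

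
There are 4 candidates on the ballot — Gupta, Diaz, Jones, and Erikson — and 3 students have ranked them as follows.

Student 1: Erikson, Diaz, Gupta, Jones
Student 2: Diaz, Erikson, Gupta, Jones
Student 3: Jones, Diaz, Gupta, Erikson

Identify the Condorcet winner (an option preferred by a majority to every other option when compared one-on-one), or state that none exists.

Head-to-head results (3 voters total):
Gupta vs Diaz: Diaz wins 3–0.
Gupta vs Jones: Gupta wins 2–1.
Gupta vs Erikson: Erikson wins 2–1.
Diaz vs Jones: Diaz wins 2–1.
Diaz vs Erikson: Diaz wins 2–1.
Jones vs Erikson: Erikson wins 2–1.
Diaz beats each rival — Gupta (3–0), Jones (2–1), Erikson (2–1) — so Diaz is the Condorcet winner.

Diaz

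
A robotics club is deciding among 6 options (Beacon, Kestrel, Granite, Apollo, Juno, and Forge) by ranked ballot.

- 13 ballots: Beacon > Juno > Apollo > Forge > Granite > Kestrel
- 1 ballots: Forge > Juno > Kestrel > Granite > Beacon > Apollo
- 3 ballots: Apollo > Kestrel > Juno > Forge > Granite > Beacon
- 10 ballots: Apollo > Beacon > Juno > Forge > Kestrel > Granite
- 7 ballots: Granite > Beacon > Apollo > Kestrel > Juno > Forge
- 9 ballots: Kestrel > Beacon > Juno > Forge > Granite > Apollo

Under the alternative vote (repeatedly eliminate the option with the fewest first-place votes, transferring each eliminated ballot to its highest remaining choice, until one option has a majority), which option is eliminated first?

Round 1: Beacon 13, Apollo 13, Kestrel 9, Granite 7, Forge 1, Juno 0. Juno has the fewest and is eliminated.
Round 2: Beacon 13, Apollo 13, Kestrel 9, Granite 7, Forge 1. Forge has the fewest and is eliminated.
Round 3: Beacon 13, Apollo 13, Kestrel 10, Granite 7. Granite has the fewest and is eliminated.
Round 4: Beacon 20, Apollo 13, Kestrel 10. Kestrel has the fewest and is eliminated.
Round 5: Beacon 30, Apollo 13. Beacon has a majority.

Juno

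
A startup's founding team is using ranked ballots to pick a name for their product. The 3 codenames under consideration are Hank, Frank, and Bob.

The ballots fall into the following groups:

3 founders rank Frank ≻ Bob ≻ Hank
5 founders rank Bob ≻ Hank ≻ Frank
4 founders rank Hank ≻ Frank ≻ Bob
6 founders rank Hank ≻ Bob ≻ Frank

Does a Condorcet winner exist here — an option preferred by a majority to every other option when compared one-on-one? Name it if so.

Hank

Head-to-head results (18 voters total):
Hank vs Frank: Hank wins 15–3.
Hank vs Bob: Hank wins 10–8.
Frank vs Bob: Bob wins 11–7.
Hank beats each rival — Frank (15–3), Bob (10–8) — so Hank is the Condorcet winner.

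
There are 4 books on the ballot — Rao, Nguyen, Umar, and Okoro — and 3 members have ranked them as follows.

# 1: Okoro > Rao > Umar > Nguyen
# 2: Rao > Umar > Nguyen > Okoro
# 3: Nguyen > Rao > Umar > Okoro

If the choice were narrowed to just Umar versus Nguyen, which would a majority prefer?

Umar

Ballots ranking Umar above Nguyen: 2.
Ballots ranking Nguyen above Umar: 1.
Umar wins the head-to-head, 2–1.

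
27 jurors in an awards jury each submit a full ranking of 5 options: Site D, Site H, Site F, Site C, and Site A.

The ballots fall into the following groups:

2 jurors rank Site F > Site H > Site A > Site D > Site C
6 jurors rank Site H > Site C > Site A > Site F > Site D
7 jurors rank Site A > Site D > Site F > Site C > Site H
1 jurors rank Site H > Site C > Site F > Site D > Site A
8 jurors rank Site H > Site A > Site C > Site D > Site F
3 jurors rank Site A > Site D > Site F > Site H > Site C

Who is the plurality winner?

First-place vote totals:
  Site D: 0
  Site H: 15
  Site F: 2
  Site C: 0
  Site A: 10
Site H has the most first-place votes.

Site H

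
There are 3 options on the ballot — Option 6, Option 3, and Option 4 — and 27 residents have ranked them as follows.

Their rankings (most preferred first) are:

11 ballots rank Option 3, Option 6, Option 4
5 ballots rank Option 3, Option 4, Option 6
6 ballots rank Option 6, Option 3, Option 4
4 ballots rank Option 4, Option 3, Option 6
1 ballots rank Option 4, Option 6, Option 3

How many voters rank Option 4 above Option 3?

5

Ballots ranking Option 4 above Option 3: 4+1 = 5.
Ballots ranking Option 3 above Option 4: 11+5+6 = 22.
So 5 of 27 voters prefer Option 4 to Option 3.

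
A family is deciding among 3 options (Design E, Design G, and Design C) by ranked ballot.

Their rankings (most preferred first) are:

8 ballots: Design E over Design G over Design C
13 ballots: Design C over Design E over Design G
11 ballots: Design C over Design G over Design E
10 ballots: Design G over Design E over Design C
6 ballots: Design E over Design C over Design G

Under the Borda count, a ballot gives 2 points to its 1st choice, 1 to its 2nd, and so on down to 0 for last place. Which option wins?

Borda scores:
  Design E: 8·2 + 13·1 + 11·0 + 10·1 + 6·2 = 51
  Design G: 8·1 + 13·0 + 11·1 + 10·2 + 6·0 = 39
  Design C: 8·0 + 13·2 + 11·2 + 10·0 + 6·1 = 54
Design C has the highest total.

Design C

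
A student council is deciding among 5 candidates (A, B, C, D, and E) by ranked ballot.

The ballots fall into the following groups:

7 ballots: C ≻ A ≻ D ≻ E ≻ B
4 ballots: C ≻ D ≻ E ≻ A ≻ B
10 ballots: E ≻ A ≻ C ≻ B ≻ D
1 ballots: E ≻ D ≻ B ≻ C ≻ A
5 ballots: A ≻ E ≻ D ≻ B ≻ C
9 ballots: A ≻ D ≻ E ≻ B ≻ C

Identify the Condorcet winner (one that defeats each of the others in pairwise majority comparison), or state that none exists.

A

Head-to-head results (36 voters total):
A vs B: A wins 35–1.
A vs C: A wins 24–12.
A vs D: A wins 31–5.
A vs E: A wins 21–15.
B vs C: C wins 21–15.
B vs D: D wins 26–10.
B vs E: E wins 36–0.
C vs D: C wins 21–15.
C vs E: E wins 25–11.
D vs E: D wins 20–16.
A beats each rival — B (35–1), C (24–12), D (31–5), E (21–15) — so A is the Condorcet winner.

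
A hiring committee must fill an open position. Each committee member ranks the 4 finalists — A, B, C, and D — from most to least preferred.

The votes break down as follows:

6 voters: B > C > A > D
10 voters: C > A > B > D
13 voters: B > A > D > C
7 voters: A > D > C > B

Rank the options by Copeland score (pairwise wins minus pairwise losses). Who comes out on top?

B

Pairwise results:
  A vs B: B wins 19–17.
  A vs C: A wins 20–16.
  A vs D: A wins 36–0.
  B vs C: B wins 19–17.
  B vs D: B wins 29–7.
  C vs D: D wins 20–16.
Copeland scores (wins − losses):
  A: 2 − 1 = 1
  B: 3 − 0 = 3
  C: 0 − 3 = -3
  D: 1 − 2 = -1
B has the best Copeland score.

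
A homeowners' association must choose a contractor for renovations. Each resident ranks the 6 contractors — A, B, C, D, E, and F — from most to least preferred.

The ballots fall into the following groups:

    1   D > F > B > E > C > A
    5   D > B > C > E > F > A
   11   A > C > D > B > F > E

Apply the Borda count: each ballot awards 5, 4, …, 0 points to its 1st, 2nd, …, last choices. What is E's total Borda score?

12

Borda scores:
  A: 0 + 5·0 + 11·5 = 55
  B: 3 + 5·4 + 11·2 = 45
  C: 1 + 5·3 + 11·4 = 60
  D: 5 + 5·5 + 11·3 = 63
  E: 2 + 5·2 + 11·0 = 12
  F: 4 + 5·1 + 11·1 = 20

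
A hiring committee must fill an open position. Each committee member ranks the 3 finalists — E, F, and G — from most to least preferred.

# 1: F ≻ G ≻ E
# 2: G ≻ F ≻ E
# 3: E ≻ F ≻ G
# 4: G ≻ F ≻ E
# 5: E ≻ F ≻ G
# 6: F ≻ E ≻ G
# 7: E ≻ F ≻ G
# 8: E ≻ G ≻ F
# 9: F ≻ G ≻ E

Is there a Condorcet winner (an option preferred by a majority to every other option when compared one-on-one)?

Head-to-head results (9 voters total):
E vs F: F wins 5–4.
E vs G: E wins 5–4.
F vs G: F wins 6–3.
F beats each rival — E (5–4), G (6–3) — so F is the Condorcet winner.

Yes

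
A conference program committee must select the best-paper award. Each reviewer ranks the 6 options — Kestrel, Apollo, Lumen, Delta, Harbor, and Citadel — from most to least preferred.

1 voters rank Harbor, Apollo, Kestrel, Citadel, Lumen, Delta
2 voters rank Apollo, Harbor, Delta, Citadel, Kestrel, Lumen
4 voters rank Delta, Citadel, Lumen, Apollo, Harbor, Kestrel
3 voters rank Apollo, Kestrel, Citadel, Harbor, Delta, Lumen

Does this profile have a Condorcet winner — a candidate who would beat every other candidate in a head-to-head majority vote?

Yes

Head-to-head results (10 voters total):
Kestrel vs Apollo: Apollo wins 10–0.
Kestrel vs Lumen: Kestrel wins 6–4.
Kestrel vs Delta: Delta wins 6–4.
Kestrel vs Harbor: Harbor wins 7–3.
Kestrel vs Citadel: Citadel wins 6–4.
Apollo vs Lumen: Apollo wins 6–4.
Apollo vs Delta: Apollo wins 6–4.
Apollo vs Harbor: Apollo wins 9–1.
Apollo vs Citadel: Apollo wins 6–4.
Lumen vs Delta: Delta wins 9–1.
Lumen vs Harbor: Harbor wins 6–4.
Lumen vs Citadel: Citadel wins 10–0.
Delta vs Harbor: Harbor wins 6–4.
Delta vs Citadel: Delta wins 6–4.
Harbor vs Citadel: Citadel wins 7–3.
Apollo beats each rival — Kestrel (10–0), Lumen (6–4), Delta (6–4), Harbor (9–1), Citadel (6–4) — so Apollo is the Condorcet winner.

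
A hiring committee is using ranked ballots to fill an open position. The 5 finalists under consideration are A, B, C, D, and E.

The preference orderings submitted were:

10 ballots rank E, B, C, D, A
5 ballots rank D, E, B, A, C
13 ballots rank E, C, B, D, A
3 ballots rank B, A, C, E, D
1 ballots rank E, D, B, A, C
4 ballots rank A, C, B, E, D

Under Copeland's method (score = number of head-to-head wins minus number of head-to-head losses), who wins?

Pairwise results:
  A vs B: B wins 32–4.
  A vs C: C wins 23–13.
  A vs D: D wins 29–7.
  A vs E: E wins 29–7.
  B vs C: B wins 19–17.
  B vs D: B wins 30–6.
  B vs E: E wins 29–7.
  C vs D: C wins 30–6.
  C vs E: E wins 29–7.
  D vs E: E wins 31–5.
Copeland scores (wins − losses):
  A: 0 − 4 = -4
  B: 3 − 1 = 2
  C: 2 − 2 = 0
  D: 1 − 3 = -2
  E: 4 − 0 = 4
E has the best Copeland score.

E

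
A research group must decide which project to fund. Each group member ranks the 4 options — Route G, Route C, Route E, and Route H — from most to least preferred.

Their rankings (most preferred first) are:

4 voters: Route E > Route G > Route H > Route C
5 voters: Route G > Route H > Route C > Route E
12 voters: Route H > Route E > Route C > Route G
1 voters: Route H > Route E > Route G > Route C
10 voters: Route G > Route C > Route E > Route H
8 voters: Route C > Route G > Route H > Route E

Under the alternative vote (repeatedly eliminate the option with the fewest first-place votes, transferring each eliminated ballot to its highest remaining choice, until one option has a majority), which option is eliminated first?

Round 1: Route G 15, Route H 13, Route C 8, Route E 4. Route E has the fewest and is eliminated.
Round 2: Route G 19, Route H 13, Route C 8. Route C has the fewest and is eliminated.
Round 3: Route G 27, Route H 13. Route G has a majority.

Route E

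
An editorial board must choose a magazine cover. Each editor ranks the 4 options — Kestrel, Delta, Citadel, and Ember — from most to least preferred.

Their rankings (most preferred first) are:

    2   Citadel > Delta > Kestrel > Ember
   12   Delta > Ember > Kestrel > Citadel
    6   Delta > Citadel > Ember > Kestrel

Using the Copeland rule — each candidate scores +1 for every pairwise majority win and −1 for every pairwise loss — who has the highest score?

Delta

Pairwise results:
  Kestrel vs Delta: Delta wins 20–0.
  Kestrel vs Citadel: Kestrel wins 12–8.
  Kestrel vs Ember: Ember wins 18–2.
  Delta vs Citadel: Delta wins 18–2.
  Delta vs Ember: Delta wins 20–0.
  Citadel vs Ember: Ember wins 12–8.
Copeland scores (wins − losses):
  Kestrel: 1 − 2 = -1
  Delta: 3 − 0 = 3
  Citadel: 0 − 3 = -3
  Ember: 2 − 1 = 1
Delta has the best Copeland score.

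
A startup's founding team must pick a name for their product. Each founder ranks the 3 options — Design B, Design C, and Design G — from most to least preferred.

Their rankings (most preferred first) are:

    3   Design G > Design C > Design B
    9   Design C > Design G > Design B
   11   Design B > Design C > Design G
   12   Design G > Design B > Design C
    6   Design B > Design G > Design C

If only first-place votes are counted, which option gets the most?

First-place vote totals:
  Design B: 17
  Design C: 9
  Design G: 15
Design B has the most first-place votes.

Design B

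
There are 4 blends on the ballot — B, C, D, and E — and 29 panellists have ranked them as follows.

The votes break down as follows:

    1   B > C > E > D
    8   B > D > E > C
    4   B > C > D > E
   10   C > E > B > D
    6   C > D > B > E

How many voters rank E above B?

Ballots ranking E above B: 10.
Ballots ranking B above E: 1+8+4+6 = 19.
So 10 of 29 voters prefer E to B.

10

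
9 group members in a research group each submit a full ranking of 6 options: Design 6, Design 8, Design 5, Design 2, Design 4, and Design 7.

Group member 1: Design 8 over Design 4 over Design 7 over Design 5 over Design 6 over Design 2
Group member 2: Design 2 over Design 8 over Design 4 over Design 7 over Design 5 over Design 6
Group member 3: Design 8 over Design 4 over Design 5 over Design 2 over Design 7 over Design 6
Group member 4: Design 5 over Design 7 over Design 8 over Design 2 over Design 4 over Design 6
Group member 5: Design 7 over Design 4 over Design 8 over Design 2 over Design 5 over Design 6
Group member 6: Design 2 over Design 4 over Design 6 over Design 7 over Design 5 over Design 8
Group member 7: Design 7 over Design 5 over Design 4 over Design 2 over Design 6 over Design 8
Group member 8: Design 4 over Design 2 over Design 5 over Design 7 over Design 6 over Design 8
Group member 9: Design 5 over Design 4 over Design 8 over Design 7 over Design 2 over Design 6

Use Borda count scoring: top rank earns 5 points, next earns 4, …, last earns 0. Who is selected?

Borda scores:
  Design 6: 1 + 0 + 0 + 0 + 0 + 3 + 1 + 1 + 0 = 6
  Design 8: 5 + 4 + 5 + 3 + 3 + 0 + 0 + 0 + 3 = 23
  Design 5: 2 + 1 + 3 + 5 + 1 + 1 + 4 + 3 + 5 = 25
  Design 2: 0 + 5 + 2 + 2 + 2 + 5 + 2 + 4 + 1 = 23
  Design 4: 4 + 3 + 4 + 1 + 4 + 4 + 3 + 5 + 4 = 32
  Design 7: 3 + 2 + 1 + 4 + 5 + 2 + 5 + 2 + 2 = 26
Design 4 has the highest total.

Design 4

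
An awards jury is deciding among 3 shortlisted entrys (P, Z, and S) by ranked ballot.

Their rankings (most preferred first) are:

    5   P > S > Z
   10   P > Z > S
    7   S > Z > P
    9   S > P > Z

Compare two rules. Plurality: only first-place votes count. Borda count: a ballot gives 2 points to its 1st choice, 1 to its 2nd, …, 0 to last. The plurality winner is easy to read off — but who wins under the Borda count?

P

Plurality first-place counts: P 15, Z 0, S 16 → S.
Borda totals: P 39, Z 17, S 37 → P.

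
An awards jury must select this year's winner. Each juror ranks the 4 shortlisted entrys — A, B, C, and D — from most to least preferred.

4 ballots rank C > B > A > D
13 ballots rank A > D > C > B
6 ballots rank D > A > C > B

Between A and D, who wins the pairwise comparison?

A

Ballots ranking A above D: 4+13 = 17.
Ballots ranking D above A: 6.
A wins the head-to-head, 17–6.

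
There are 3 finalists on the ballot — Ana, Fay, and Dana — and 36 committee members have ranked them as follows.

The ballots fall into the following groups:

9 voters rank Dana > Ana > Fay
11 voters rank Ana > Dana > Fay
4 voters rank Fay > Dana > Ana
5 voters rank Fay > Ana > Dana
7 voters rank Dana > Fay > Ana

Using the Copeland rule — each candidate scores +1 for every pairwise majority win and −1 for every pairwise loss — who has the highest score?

Dana

Pairwise results:
  Ana vs Fay: Ana wins 20–16.
  Ana vs Dana: Dana wins 20–16.
  Fay vs Dana: Dana wins 27–9.
Copeland scores (wins − losses):
  Ana: 1 − 1 = 0
  Fay: 0 − 2 = -2
  Dana: 2 − 0 = 2
Dana has the best Copeland score.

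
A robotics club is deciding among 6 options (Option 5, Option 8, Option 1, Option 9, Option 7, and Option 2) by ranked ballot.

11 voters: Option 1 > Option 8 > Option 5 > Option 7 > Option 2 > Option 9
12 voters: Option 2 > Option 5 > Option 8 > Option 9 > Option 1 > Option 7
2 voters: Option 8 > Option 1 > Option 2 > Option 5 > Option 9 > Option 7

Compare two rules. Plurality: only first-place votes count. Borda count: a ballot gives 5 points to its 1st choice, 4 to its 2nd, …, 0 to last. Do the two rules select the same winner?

Plurality first-place counts: Option 5 0, Option 8 2, Option 1 11, Option 9 0, Option 7 0, Option 2 12 → Option 2.
Borda totals: Option 5 85, Option 8 90, Option 1 75, Option 9 26, Option 7 22, Option 2 77 → Option 8.
The two rules disagree: plurality picks Option 2, Borda picks Option 8.

No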